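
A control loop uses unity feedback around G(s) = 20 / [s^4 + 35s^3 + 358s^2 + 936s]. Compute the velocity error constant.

Factoring s from the denominator leaves a polynomial with constant term 936, so the system is type 1.
K_v = lim_{s→0} s·G(s) = 20 / 936 = 5/234.

5/234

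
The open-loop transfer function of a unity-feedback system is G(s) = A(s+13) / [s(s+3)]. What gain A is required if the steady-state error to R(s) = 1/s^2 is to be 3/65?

The open loop has one pole at the origin → type 1 system.
K_v = lim_{s→0} s·G(s) = A·13 / (3) = (13/3)·A.
e_ss = 1/K_v = 3/65 ⇒ K_v = 65/3 ⇒ A = (65/3)/(13/3) = 5.

5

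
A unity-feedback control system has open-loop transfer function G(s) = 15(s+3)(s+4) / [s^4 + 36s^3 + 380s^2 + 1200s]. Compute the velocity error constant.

0.15

The denominator has no term below 1200s — 1 pole at s=0, type 1.
K_v = lim_{s→0} s·G(s) = 15·3·4 / 1200 = 0.15.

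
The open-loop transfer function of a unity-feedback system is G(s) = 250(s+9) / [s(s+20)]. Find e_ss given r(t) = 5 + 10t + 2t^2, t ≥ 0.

infinity

The open loop has one pole at the origin → type 1 system. Treating each term separately:
  • 5: tracked with zero error.
  • 10t: e_ss = 10/K_v with K_v=112.5 → 4/45.
  • 2t^2: a type-1 system cannot track it, e_ss → ∞.
The unbounded component dominates.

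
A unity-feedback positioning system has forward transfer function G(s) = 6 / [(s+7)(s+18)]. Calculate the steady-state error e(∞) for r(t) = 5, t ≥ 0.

105/22

No free integrators in G(s): this is a type 0 system.
K_p = lim_{s→0} G(s) = 6 / (7·18) = 1/21.
e_ss = 5/(1 + K_p) = 5/(22/21) = 105/22.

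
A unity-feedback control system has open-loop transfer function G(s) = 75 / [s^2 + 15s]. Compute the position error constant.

infinity

K_p = lim_{s→0} G(s); with 1 pole at the origin the limit diverges, so K_p = ∞.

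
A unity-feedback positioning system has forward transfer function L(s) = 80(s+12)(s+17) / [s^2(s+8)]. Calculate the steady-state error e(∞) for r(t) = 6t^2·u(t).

System type = 2 (two poles at s=0).
K_a = lim_{s→0} s^2·L(s) = 80·12·17 / (8) = 2040.
r(t) = 6t^2 gives R(s) = 12/s^3.
e_ss = 12/K_a = 12/2040 = 1/170.

1/170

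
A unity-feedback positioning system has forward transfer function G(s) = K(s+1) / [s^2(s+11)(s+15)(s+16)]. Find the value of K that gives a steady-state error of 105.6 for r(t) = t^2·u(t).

50

System type = 2 (two poles at s=0).
K_a = lim_{s→0} s^2·G(s) = K·1 / (11·15·16) = (1/2640)·K.
e_ss = 2/K_a = 105.6 ⇒ K_a = 5/264 ⇒ K = (5/264)/(1/2640) = 50.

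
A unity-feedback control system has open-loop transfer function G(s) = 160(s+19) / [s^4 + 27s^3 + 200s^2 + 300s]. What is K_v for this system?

Lowest-order denominator term is 300s, so the open loop has 1 pole at the origin → type 1 system.
K_v = lim_{s→0} s·G(s) = 160·19 / 300 = 152/15.

152/15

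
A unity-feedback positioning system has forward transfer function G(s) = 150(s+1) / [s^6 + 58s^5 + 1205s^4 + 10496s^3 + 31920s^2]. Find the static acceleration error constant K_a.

The denominator has no term below 31920s^2 — 2 poles at s=0, type 2.
K_a = lim_{s→0} s^2·G(s) = 150·1 / 31920 = 5/1064.

5/1064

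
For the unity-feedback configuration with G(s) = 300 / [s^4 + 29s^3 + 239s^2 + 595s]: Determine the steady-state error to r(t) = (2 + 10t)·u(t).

Lowest-order denominator term is 595s, so the open loop has 1 pole at the origin → type 1 system. Taking each input component in turn:
  • 2: tracked with zero error.
  • 10t: e_ss = 10/K_v with K_v=60/119 → 119/6.
Total e_ss = 119/6.

119/6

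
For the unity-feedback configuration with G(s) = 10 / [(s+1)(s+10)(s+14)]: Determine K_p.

1/14

System type = 0 (no poles at s=0).
K_p = lim_{s→0} G(s) = 10 / (1·10·14) = 1/14.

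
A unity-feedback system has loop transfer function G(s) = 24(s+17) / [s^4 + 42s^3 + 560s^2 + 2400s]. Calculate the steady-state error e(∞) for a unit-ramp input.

100/17

The denominator has no term below 2400s — 1 pole at s=0, type 1.
K_v = lim_{s→0} s·G(s) = 24·17 / 2400 = 0.17.
e_ss = 1/K_v = 1/0.17 = 100/17.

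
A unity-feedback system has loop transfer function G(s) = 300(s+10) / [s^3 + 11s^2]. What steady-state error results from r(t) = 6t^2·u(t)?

0.044

The denominator has no term below 11s^2 — 2 poles at s=0, type 2.
K_a = lim_{s→0} s^2·G(s) = 300·10 / 11 = 3000/11.
r(t) = 6t^2 gives R(s) = 12/s^3.
e_ss = 12/K_a = 12/(3000/11) = 0.044.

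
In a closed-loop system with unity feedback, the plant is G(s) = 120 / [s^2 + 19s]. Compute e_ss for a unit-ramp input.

Lowest-order denominator term is 19s, so the open loop has 1 pole at the origin → type 1 system.
K_v = lim_{s→0} s·G(s) = 120 / 19 = 120/19.
e_ss = 1/K_v = 1/(120/19) = 19/120.

19/120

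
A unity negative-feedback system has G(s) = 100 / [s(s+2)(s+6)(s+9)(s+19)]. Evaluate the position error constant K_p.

K_p = lim_{s→0} G(s); with 1 pole at the origin the limit diverges, so K_p = ∞.

infinity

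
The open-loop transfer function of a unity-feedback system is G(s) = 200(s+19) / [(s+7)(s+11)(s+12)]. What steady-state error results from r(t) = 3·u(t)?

System type = 0 (no poles at s=0).
K_p = lim_{s→0} G(s) = 200·19 / (7·11·12) = 950/231.
e_ss = 3/(1 + K_p) = 3/(1181/231) = 693/1181.

693/1181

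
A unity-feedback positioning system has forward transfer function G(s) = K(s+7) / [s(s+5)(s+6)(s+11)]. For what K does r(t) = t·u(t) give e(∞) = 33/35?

G(s) has one factor of s in the denominator, so the system is type 1.
K_v = lim_{s→0} s·G(s) = K·7 / (5·6·11) = (7/330)·K.
e_ss = 1/K_v = 33/35 ⇒ K_v = 35/33 ⇒ K = (35/33)/(7/330) = 50.

50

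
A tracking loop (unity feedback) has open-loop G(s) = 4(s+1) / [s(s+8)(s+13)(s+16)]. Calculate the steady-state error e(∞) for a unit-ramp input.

416

System type = 1 (one pole at s=0).
K_v = lim_{s→0} s·G(s) = 4·1 / (8·13·16) = 1/416.
e_ss = 1/K_v = 1/(1/416) = 416.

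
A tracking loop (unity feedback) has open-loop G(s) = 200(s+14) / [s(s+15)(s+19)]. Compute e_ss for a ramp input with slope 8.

One free integrator in G(s): this is a type 1 system.
K_v = lim_{s→0} s·G(s) = 200·14 / (15·19) = 560/57.
e_ss = 8/K_v = 8/(560/57) = 57/70.

57/70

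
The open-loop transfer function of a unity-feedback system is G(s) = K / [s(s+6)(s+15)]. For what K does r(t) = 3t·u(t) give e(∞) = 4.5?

60

One free integrator in G(s): this is a type 1 system.
K_v = lim_{s→0} s·G(s) = K / (6·15) = (1/90)·K.
e_ss = 3/K_v = 4.5 ⇒ K_v = 2/3 ⇒ K = (2/3)/(1/90) = 60.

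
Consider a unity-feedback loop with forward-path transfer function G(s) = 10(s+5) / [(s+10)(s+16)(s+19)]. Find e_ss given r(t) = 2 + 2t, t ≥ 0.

No free integrators in G(s): this is a type 0 system. Treating each term separately:
  • 2: e_ss = 2/(1+K_p) with K_p=5/304 → 608/309.
  • 2t: a type-0 system cannot track it, e_ss → ∞.
The unbounded component dominates.

infinity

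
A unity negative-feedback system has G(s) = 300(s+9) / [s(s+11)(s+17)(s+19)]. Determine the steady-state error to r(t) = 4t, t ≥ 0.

3553/675

G(s) has one factor of s in the denominator, so the system is type 1.
K_v = lim_{s→0} s·G(s) = 300·9 / (11·17·19) = 2700/3553.
e_ss = 4/K_v = 4/(2700/3553) = 3553/675.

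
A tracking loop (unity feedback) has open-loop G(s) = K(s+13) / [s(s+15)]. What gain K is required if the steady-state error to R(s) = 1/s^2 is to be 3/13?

5

One free integrator in G(s): this is a type 1 system.
K_v = lim_{s→0} s·G(s) = K·13 / (15) = (13/15)·K.
e_ss = 1/K_v = 3/13 ⇒ K_v = 13/3 ⇒ K = (13/3)/(13/15) = 5.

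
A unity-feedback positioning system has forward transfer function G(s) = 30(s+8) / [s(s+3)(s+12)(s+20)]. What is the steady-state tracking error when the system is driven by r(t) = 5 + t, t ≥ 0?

G(s) has one factor of s in the denominator, so the system is type 1. Taking each input component in turn:
  • 5: tracked with zero error.
  • t: e_ss = 1/K_v with K_v=1/3 → 3.
Total e_ss = 3.

3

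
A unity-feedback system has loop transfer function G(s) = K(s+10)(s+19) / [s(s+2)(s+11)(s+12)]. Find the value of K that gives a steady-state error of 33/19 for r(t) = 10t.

8

The open loop has one pole at the origin → type 1 system.
K_v = lim_{s→0} s·G(s) = K·10·19 / (2·11·12) = (95/132)·K.
e_ss = 10/K_v = 33/19 ⇒ K_v = 190/33 ⇒ K = (190/33)/(95/132) = 8.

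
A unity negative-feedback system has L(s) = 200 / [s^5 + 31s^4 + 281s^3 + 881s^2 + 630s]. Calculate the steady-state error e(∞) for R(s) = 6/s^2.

18.9

Lowest-order denominator term is 630s, so the open loop has 1 pole at the origin → type 1 system.
K_v = lim_{s→0} s·L(s) = 200 / 630 = 20/63.
e_ss = 6/K_v = 6/(20/63) = 18.9.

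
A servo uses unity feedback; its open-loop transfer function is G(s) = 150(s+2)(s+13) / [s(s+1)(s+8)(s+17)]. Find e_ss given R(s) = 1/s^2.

G(s) has one factor of s in the denominator, so the system is type 1.
K_v = lim_{s→0} s·G(s) = 150·2·13 / (1·8·17) = 975/34.
e_ss = 1/K_v = 1/(975/34) = 34/975.

34/975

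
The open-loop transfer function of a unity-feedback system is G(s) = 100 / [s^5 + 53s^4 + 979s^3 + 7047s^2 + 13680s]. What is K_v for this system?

Lowest-order denominator term is 13680s, so the open loop has 1 pole at the origin → type 1 system.
K_v = lim_{s→0} s·G(s) = 100 / 13680 = 5/684.

5/684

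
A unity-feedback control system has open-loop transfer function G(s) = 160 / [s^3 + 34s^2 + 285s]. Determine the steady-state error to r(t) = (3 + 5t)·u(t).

285/32

Lowest-order denominator term is 285s, so the open loop has 1 pole at the origin → type 1 system. Taking each input component in turn:
  • 3: tracked with zero error.
  • 5t: e_ss = 5/K_v with K_v=32/57 → 285/32.
Total e_ss = 285/32.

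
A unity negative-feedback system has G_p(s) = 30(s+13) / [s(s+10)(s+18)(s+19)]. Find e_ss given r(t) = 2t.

System type = 1 (one pole at s=0).
K_v = lim_{s→0} s·G_p(s) = 30·13 / (10·18·19) = 13/114.
e_ss = 2/K_v = 2/(13/114) = 228/13.

228/13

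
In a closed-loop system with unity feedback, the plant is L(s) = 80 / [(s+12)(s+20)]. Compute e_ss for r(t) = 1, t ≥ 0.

0.75

No free integrators in L(s): this is a type 0 system.
K_p = lim_{s→0} L(s) = 80 / (12·20) = 1/3.
e_ss = 1/(1 + K_p) = 1/(4/3) = 0.75.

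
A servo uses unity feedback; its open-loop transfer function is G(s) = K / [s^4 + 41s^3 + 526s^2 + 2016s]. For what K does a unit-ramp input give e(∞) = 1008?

The denominator has no term below 2016s — 1 pole at s=0, type 1.
K_v = lim_{s→0} s·G(s) = K / 2016 = (1/2016)·K.
e_ss = 1/K_v = 1008 ⇒ K_v = 1/1008 ⇒ K = (1/1008)/(1/2016) = 2.

2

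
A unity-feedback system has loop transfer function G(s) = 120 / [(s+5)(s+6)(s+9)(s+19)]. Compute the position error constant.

4/171

G(s) has no factors of s in the denominator, so the system is type 0.
K_p = lim_{s→0} G(s) = 120 / (5·6·9·19) = 4/171.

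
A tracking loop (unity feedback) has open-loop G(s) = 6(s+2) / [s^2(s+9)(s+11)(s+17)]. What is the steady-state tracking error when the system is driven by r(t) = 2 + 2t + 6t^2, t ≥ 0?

1683

Two free integrators in G(s): this is a type 2 system. Treating each term separately:
  • 2: tracked with zero error.
  • 2t: tracked with zero error.
  • 6t^2: e_ss = 12/K_a with K_a=4/561 → 1683.
Total e_ss = 1683.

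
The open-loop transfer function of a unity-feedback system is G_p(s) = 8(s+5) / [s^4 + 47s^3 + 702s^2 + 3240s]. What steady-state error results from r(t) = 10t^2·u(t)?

infinity

The denominator has no term below 3240s — 1 pole at s=0, type 1.
For a type-1 system K_a = 0, so e_ss to a parabolic input is unbounded.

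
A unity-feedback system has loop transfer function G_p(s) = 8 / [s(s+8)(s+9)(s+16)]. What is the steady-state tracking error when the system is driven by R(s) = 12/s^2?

1728

System type = 1 (one pole at s=0).
K_v = lim_{s→0} s·G_p(s) = 8 / (8·9·16) = 1/144.
e_ss = 12/K_v = 12/(1/144) = 1728.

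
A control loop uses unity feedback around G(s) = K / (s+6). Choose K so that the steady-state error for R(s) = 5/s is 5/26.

150

System type = 0 (no poles at s=0).
K_p = lim_{s→0} G(s) = K / (6) = (1/6)·K.
e_ss = 5/(1 + K_p) = 5/26 ⇒ 1 + (1/6)·K = 26 ⇒ K = 150.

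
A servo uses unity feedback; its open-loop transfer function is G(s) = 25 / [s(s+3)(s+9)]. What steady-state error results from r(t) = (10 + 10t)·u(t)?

10.8

The open loop has one pole at the origin → type 1 system. By superposition:
  • 10: tracked with zero error.
  • 10t: e_ss = 10/K_v with K_v=25/27 → 10.8.
Total e_ss = 10.8.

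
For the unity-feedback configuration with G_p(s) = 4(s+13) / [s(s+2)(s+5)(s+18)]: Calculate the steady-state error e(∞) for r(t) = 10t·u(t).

G_p(s) has one factor of s in the denominator, so the system is type 1.
K_v = lim_{s→0} s·G_p(s) = 4·13 / (2·5·18) = 13/45.
e_ss = 10/K_v = 10/(13/45) = 450/13.

450/13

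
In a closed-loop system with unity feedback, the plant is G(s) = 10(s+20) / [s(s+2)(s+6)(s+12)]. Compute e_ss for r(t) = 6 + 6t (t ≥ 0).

System type = 1 (one pole at s=0). Treating each term separately:
  • 6: tracked with zero error.
  • 6t: e_ss = 6/K_v with K_v=25/18 → 4.32.
Total e_ss = 4.32.

4.32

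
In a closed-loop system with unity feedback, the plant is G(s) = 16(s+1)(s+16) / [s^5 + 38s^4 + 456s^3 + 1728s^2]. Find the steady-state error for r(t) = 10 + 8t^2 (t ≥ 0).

108

Factoring s^2 from the denominator leaves a polynomial with constant term 1728, so the system is type 2. By superposition:
  • 10: tracked with zero error.
  • 8t^2: e_ss = 16/K_a with K_a=4/27 → 108.
Total e_ss = 108.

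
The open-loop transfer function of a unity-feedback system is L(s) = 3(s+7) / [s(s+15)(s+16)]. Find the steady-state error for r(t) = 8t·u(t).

640/7

The open loop has one pole at the origin → type 1 system.
K_v = lim_{s→0} s·L(s) = 3·7 / (15·16) = 0.0875.
e_ss = 8/K_v = 8/0.0875 = 640/7.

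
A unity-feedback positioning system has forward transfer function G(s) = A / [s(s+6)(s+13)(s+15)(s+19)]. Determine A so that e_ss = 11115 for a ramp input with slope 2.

One free integrator in G(s): this is a type 1 system.
K_v = lim_{s→0} s·G(s) = A / (6·13·15·19) = (1/22230)·A.
e_ss = 2/K_v = 11115 ⇒ K_v = 2/11115 ⇒ A = (2/11115)/(1/22230) = 4.

4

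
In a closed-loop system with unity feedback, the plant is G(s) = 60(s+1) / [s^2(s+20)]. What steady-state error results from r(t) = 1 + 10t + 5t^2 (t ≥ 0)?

System type = 2 (two poles at s=0). Treating each term separately:
  • 1: tracked with zero error.
  • 10t: tracked with zero error.
  • 5t^2: e_ss = 10/K_a with K_a=3 → 10/3.
Total e_ss = 10/3.

10/3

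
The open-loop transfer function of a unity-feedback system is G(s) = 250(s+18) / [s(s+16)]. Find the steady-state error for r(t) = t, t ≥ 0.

One free integrator in G(s): this is a type 1 system.
K_v = lim_{s→0} s·G(s) = 250·18 / (16) = 281.25.
e_ss = 1/K_v = 1/281.25 = 4/1125.

4/1125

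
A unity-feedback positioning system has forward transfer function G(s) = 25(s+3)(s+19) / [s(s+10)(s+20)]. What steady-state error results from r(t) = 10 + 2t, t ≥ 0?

16/57

The open loop has one pole at the origin → type 1 system. By superposition:
  • 10: tracked with zero error.
  • 2t: e_ss = 2/K_v with K_v=7.125 → 16/57.
Total e_ss = 16/57.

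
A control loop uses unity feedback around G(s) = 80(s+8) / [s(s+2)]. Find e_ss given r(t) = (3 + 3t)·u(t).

G(s) has one factor of s in the denominator, so the system is type 1. Treating each term separately:
  • 3: tracked with zero error.
  • 3t: e_ss = 3/K_v with K_v=320 → 3/320.
Total e_ss = 3/320.

3/320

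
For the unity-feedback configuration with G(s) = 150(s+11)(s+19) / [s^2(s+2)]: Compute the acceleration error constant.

15675

System type = 2 (two poles at s=0).
K_a = lim_{s→0} s^2·G(s) = 150·11·19 / (2) = 15675.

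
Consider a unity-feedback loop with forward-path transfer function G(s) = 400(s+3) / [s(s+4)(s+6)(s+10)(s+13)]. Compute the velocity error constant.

One free integrator in G(s): this is a type 1 system.
K_v = lim_{s→0} s·G(s) = 400·3 / (4·6·10·13) = 5/13.

5/13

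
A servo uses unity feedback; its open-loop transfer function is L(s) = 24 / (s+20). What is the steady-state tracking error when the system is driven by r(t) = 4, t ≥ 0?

20/11

The open loop has no poles at the origin → type 0 system.
K_p = lim_{s→0} L(s) = 24 / (20) = 1.2.
e_ss = 4/(1 + K_p) = 4/2.2 = 20/11.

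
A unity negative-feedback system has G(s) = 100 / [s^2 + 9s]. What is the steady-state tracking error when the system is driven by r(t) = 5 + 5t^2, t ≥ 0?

Factoring s from the denominator leaves a polynomial with constant term 9, so the system is type 1. Taking each input component in turn:
  • 5: tracked with zero error.
  • 5t^2: a type-1 system cannot track it, e_ss → ∞.
The unbounded component dominates.

infinity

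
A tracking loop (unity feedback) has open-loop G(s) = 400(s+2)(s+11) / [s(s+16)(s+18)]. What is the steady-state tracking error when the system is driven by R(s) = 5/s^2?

9/55

One free integrator in G(s): this is a type 1 system.
K_v = lim_{s→0} s·G(s) = 400·2·11 / (16·18) = 275/9.
e_ss = 5/K_v = 5/(275/9) = 9/55.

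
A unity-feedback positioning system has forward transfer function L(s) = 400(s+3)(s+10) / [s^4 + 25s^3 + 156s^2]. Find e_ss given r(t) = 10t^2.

0.26

Lowest-order denominator term is 156s^2, so the open loop has 2 poles at the origin → type 2 system.
K_a = lim_{s→0} s^2·L(s) = 400·3·10 / 156 = 1000/13.
r(t) = 10t^2 gives R(s) = 20/s^3.
e_ss = 20/K_a = 20/(1000/13) = 0.26.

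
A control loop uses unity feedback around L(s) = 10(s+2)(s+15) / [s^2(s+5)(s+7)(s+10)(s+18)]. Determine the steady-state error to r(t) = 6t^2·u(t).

252

The open loop has two poles at the origin → type 2 system.
K_a = lim_{s→0} s^2·L(s) = 10·2·15 / (5·7·10·18) = 1/21.
r(t) = 6t^2 gives R(s) = 12/s^3.
e_ss = 12/K_a = 12/(1/21) = 252.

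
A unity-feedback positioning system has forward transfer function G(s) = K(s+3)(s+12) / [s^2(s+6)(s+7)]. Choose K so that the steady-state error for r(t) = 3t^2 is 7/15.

15

Two free integrators in G(s): this is a type 2 system.
K_a = lim_{s→0} s^2·G(s) = K·3·12 / (6·7) = (6/7)·K.
e_ss = 6/K_a = 7/15 ⇒ K_a = 90/7 ⇒ K = (90/7)/(6/7) = 15.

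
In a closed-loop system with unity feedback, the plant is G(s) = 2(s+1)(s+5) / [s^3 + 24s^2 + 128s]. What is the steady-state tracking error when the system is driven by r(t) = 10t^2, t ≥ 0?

infinity

Factoring s from the denominator leaves a polynomial with constant term 128, so the system is type 1.
For a type-1 system K_a = 0, so e_ss to a parabolic input is unbounded.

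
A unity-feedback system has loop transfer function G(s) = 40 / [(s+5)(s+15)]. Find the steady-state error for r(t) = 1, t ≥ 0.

15/23

G(s) has no factors of s in the denominator, so the system is type 0.
K_p = lim_{s→0} G(s) = 40 / (5·15) = 8/15.
e_ss = 1/(1 + K_p) = 1/(23/15) = 15/23.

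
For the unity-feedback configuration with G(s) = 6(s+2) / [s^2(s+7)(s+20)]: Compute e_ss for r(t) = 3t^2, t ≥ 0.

70

G(s) has two factors of s in the denominator, so the system is type 2.
K_a = lim_{s→0} s^2·G(s) = 6·2 / (7·20) = 3/35.
r(t) = 3t^2 gives R(s) = 6/s^3.
e_ss = 6/K_a = 6/(3/35) = 70.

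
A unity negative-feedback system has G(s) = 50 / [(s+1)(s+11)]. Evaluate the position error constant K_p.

The open loop has no poles at the origin → type 0 system.
K_p = lim_{s→0} G(s) = 50 / (1·11) = 50/11.

50/11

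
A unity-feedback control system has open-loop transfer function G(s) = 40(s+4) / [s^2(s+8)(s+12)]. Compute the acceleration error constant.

5/3

G(s) has two factors of s in the denominator, so the system is type 2.
K_a = lim_{s→0} s^2·G(s) = 40·4 / (8·12) = 5/3.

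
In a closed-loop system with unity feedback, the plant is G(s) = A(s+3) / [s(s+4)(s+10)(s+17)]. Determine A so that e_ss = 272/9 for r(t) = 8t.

One free integrator in G(s): this is a type 1 system.
K_v = lim_{s→0} s·G(s) = A·3 / (4·10·17) = (3/680)·A.
e_ss = 8/K_v = 272/9 ⇒ K_v = 9/34 ⇒ A = (9/34)/(3/680) = 60.

60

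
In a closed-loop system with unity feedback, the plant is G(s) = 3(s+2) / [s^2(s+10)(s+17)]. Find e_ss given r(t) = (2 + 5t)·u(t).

The open loop has two poles at the origin → type 2 system. Treating each term separately:
  • 2: tracked with zero error.
  • 5t: tracked with zero error.
Total e_ss = 0.

0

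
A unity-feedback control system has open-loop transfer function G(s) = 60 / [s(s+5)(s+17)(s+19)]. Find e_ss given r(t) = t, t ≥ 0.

323/12

G(s) has one factor of s in the denominator, so the system is type 1.
K_v = lim_{s→0} s·G(s) = 60 / (5·17·19) = 12/323.
e_ss = 1/K_v = 1/(12/323) = 323/12.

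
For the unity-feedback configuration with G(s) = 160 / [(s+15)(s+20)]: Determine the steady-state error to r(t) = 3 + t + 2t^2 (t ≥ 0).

infinity

The open loop has no poles at the origin → type 0 system. Taking each input component in turn:
  • 3: e_ss = 3/(1+K_p) with K_p=8/15 → 45/23.
  • t: a type-0 system cannot track it, e_ss → ∞.
  • 2t^2: a type-0 system cannot track it, e_ss → ∞.
The unbounded component dominates.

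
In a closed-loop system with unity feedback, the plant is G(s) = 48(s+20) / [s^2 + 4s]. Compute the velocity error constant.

240

Lowest-order denominator term is 4s, so the open loop has 1 pole at the origin → type 1 system.
K_v = lim_{s→0} s·G(s) = 48·20 / 4 = 240.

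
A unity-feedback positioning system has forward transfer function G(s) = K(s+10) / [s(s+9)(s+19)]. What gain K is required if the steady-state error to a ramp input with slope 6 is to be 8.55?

System type = 1 (one pole at s=0).
K_v = lim_{s→0} s·G(s) = K·10 / (9·19) = (10/171)·K.
e_ss = 6/K_v = 8.55 ⇒ K_v = 40/57 ⇒ K = (40/57)/(10/171) = 12.

12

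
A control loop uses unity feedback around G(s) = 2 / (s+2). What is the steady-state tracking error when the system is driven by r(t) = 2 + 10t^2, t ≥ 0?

infinity

G(s) has no factors of s in the denominator, so the system is type 0. Taking each input component in turn:
  • 2: e_ss = 2/(1+K_p) with K_p=1 → 1.
  • 10t^2: a type-0 system cannot track it, e_ss → ∞.
The unbounded component dominates.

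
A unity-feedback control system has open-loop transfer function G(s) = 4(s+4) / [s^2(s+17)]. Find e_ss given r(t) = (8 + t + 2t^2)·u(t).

Two free integrators in G(s): this is a type 2 system. Treating each term separately:
  • 8: tracked with zero error.
  • t: tracked with zero error.
  • 2t^2: e_ss = 4/K_a with K_a=16/17 → 4.25.
Total e_ss = 4.25.

4.25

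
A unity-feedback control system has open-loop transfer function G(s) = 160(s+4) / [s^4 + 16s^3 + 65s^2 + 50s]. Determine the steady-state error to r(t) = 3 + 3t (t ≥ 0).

15/64

Factoring s from the denominator leaves a polynomial with constant term 50, so the system is type 1. Taking each input component in turn:
  • 3: tracked with zero error.
  • 3t: e_ss = 3/K_v with K_v=12.8 → 15/64.
Total e_ss = 15/64.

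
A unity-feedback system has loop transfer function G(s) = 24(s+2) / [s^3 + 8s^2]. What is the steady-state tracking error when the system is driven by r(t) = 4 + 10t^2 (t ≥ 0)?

10/3

The denominator has no term below 8s^2 — 2 poles at s=0, type 2. Taking each input component in turn:
  • 4: tracked with zero error.
  • 10t^2: e_ss = 20/K_a with K_a=6 → 10/3.
Total e_ss = 10/3.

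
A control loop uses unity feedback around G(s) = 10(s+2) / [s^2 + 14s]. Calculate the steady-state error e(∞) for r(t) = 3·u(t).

Lowest-order denominator term is 14s, so the open loop has 1 pole at the origin → type 1 system.
K_p = ∞ for a type-1 system; e_ss to a step is zero.

0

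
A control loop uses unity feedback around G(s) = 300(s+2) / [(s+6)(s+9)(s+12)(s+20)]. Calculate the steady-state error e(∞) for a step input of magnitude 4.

G(s) has no factors of s in the denominator, so the system is type 0.
K_p = lim_{s→0} G(s) = 300·2 / (6·9·12·20) = 5/108.
e_ss = 4/(1 + K_p) = 4/(113/108) = 432/113.

432/113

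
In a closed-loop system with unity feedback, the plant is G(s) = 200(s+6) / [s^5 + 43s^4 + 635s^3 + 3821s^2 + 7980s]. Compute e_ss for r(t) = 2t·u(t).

Lowest-order denominator term is 7980s, so the open loop has 1 pole at the origin → type 1 system.
K_v = lim_{s→0} s·G(s) = 200·6 / 7980 = 20/133.
e_ss = 2/K_v = 2/(20/133) = 13.3.

13.3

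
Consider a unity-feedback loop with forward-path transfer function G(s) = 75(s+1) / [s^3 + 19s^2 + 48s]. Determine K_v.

Lowest-order denominator term is 48s, so the open loop has 1 pole at the origin → type 1 system.
K_v = lim_{s→0} s·G(s) = 75·1 / 48 = 1.5625.

1.5625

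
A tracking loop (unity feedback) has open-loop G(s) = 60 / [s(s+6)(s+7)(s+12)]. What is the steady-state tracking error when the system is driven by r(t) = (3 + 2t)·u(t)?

16.8

The open loop has one pole at the origin → type 1 system. By superposition:
  • 3: tracked with zero error.
  • 2t: e_ss = 2/K_v with K_v=5/42 → 16.8.
Total e_ss = 16.8.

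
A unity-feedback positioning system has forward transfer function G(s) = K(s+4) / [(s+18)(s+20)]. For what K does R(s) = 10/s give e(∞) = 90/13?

40

The open loop has no poles at the origin → type 0 system.
K_p = lim_{s→0} G(s) = K·4 / (18·20) = (1/90)·K.
e_ss = 10/(1 + K_p) = 90/13 ⇒ 1 + (1/90)·K = 13/9 ⇒ K = 40.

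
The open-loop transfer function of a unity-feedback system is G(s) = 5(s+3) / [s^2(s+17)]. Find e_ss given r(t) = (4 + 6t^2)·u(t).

System type = 2 (two poles at s=0). By superposition:
  • 4: tracked with zero error.
  • 6t^2: e_ss = 12/K_a with K_a=15/17 → 13.6.
Total e_ss = 13.6.

13.6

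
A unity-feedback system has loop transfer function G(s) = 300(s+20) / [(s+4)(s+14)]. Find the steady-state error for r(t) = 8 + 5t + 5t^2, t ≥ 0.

infinity

No free integrators in G(s): this is a type 0 system. By superposition:
  • 8: e_ss = 8/(1+K_p) with K_p=750/7 → 56/757.
  • 5t: a type-0 system cannot track it, e_ss → ∞.
  • 5t^2: a type-0 system cannot track it, e_ss → ∞.
The unbounded component dominates.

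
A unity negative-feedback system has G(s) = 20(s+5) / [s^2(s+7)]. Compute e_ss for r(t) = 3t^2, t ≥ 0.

Two free integrators in G(s): this is a type 2 system.
K_a = lim_{s→0} s^2·G(s) = 20·5 / (7) = 100/7.
r(t) = 3t^2 gives R(s) = 6/s^3.
e_ss = 6/K_a = 6/(100/7) = 0.42.

0.42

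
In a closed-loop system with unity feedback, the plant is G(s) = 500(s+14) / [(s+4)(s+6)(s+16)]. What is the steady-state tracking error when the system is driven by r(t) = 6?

288/923

The open loop has no poles at the origin → type 0 system.
K_p = lim_{s→0} G(s) = 500·14 / (4·6·16) = 875/48.
e_ss = 6/(1 + K_p) = 6/(923/48) = 288/923.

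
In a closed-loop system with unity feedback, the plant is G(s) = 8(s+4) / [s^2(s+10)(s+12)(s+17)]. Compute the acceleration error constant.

G(s) has two factors of s in the denominator, so the system is type 2.
K_a = lim_{s→0} s^2·G(s) = 8·4 / (10·12·17) = 4/255.

4/255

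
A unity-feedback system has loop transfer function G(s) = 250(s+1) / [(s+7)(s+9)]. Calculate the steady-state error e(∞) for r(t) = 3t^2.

infinity

No free integrators in G(s): this is a type 0 system.
For a type-0 system K_a = 0, so e_ss to a parabolic input is unbounded.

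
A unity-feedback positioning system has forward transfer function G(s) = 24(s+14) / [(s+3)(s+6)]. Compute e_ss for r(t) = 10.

System type = 0 (no poles at s=0).
K_p = lim_{s→0} G(s) = 24·14 / (3·6) = 56/3.
e_ss = 10/(1 + K_p) = 10/(59/3) = 30/59.

30/59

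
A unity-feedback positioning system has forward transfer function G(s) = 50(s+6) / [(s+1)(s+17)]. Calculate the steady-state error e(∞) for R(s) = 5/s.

System type = 0 (no poles at s=0).
K_p = lim_{s→0} G(s) = 50·6 / (1·17) = 300/17.
e_ss = 5/(1 + K_p) = 5/(317/17) = 85/317.

85/317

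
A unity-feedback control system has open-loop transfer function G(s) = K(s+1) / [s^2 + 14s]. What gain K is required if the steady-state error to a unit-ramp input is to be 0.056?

250

Lowest-order denominator term is 14s, so the open loop has 1 pole at the origin → type 1 system.
K_v = lim_{s→0} s·G(s) = K·1 / 14 = (1/14)·K.
e_ss = 1/K_v = 0.056 ⇒ K_v = 125/7 ⇒ K = (125/7)/(1/14) = 250.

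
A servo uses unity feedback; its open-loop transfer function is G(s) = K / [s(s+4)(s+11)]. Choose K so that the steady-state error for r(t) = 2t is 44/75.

G(s) has one factor of s in the denominator, so the system is type 1.
K_v = lim_{s→0} s·G(s) = K / (4·11) = (1/44)·K.
e_ss = 2/K_v = 44/75 ⇒ K_v = 75/22 ⇒ K = (75/22)/(1/44) = 150.

150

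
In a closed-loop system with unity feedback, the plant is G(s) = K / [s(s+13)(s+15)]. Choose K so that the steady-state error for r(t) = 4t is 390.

System type = 1 (one pole at s=0).
K_v = lim_{s→0} s·G(s) = K / (13·15) = (1/195)·K.
e_ss = 4/K_v = 390 ⇒ K_v = 2/195 ⇒ K = (2/195)/(1/195) = 2.

2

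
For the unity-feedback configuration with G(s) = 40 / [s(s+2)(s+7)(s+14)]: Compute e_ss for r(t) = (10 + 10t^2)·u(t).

infinity

G(s) has one factor of s in the denominator, so the system is type 1. Taking each input component in turn:
  • 10: tracked with zero error.
  • 10t^2: a type-1 system cannot track it, e_ss → ∞.
The unbounded component dominates.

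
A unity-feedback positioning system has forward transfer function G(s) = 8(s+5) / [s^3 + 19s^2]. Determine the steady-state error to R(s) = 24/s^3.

Factoring s^2 from the denominator leaves a polynomial with constant term 19, so the system is type 2.
K_a = lim_{s→0} s^2·G(s) = 8·5 / 19 = 40/19.
r(t) = 12t^2 gives R(s) = 24/s^3.
e_ss = 24/K_a = 24/(40/19) = 11.4.

11.4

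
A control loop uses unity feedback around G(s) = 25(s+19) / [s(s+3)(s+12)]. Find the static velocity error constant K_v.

System type = 1 (one pole at s=0).
K_v = lim_{s→0} s·G(s) = 25·19 / (3·12) = 475/36.

475/36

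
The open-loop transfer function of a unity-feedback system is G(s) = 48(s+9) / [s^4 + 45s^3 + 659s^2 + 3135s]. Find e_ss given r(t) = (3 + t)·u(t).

1045/144

The denominator has no term below 3135s — 1 pole at s=0, type 1. Taking each input component in turn:
  • 3: tracked with zero error.
  • t: e_ss = 1/K_v with K_v=144/1045 → 1045/144.
Total e_ss = 1045/144.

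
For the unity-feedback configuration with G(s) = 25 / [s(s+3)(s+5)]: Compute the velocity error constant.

5/3

The open loop has one pole at the origin → type 1 system.
K_v = lim_{s→0} s·G(s) = 25 / (3·5) = 5/3.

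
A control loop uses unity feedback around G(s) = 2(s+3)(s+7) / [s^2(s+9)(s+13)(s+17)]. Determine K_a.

14/663

Two free integrators in G(s): this is a type 2 system.
K_a = lim_{s→0} s^2·G(s) = 2·3·7 / (9·13·17) = 14/663.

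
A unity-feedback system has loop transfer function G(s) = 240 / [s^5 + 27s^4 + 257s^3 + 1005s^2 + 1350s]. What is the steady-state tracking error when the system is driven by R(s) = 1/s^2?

Factoring s from the denominator leaves a polynomial with constant term 1350, so the system is type 1.
K_v = lim_{s→0} s·G(s) = 240 / 1350 = 8/45.
e_ss = 1/K_v = 1/(8/45) = 5.625.

5.625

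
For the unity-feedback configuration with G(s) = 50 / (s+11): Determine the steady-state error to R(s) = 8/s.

No free integrators in G(s): this is a type 0 system.
K_p = lim_{s→0} G(s) = 50 / (11) = 50/11.
e_ss = 8/(1 + K_p) = 8/(61/11) = 88/61.

88/61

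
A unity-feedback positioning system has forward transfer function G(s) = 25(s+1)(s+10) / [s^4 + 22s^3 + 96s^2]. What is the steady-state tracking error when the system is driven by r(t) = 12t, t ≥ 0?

Factoring s^2 from the denominator leaves a polynomial with constant term 96, so the system is type 2.
A type-2 system has K_v = ∞, so it tracks a ramp input with zero steady-state error.

0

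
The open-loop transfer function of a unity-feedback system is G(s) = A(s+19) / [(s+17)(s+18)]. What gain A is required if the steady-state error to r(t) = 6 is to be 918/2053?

No free integrators in G(s): this is a type 0 system.
K_p = lim_{s→0} G(s) = A·19 / (17·18) = (19/306)·A.
e_ss = 6/(1 + K_p) = 918/2053 ⇒ 1 + (19/306)·A = 2053/153 ⇒ A = 200.

200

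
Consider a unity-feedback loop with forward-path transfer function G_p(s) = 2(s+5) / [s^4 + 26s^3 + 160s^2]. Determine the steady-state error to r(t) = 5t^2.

Lowest-order denominator term is 160s^2, so the open loop has 2 poles at the origin → type 2 system.
K_a = lim_{s→0} s^2·G_p(s) = 2·5 / 160 = 0.0625.
r(t) = 5t^2 gives R(s) = 10/s^3.
e_ss = 10/K_a = 10/0.0625 = 160.

160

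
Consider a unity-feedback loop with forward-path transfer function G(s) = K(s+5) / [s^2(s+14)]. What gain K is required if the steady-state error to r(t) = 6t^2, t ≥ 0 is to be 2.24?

The open loop has two poles at the origin → type 2 system.
K_a = lim_{s→0} s^2·G(s) = K·5 / (14) = (5/14)·K.
e_ss = 12/K_a = 2.24 ⇒ K_a = 75/14 ⇒ K = (75/14)/(5/14) = 15.

15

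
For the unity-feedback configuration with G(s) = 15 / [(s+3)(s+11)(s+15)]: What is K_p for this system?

1/33

No free integrators in G(s): this is a type 0 system.
K_p = lim_{s→0} G(s) = 15 / (3·11·15) = 1/33.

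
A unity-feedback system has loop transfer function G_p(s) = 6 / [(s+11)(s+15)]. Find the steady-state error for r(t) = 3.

G_p(s) has no factors of s in the denominator, so the system is type 0.
K_p = lim_{s→0} G_p(s) = 6 / (11·15) = 2/55.
e_ss = 3/(1 + K_p) = 3/(57/55) = 55/19.

55/19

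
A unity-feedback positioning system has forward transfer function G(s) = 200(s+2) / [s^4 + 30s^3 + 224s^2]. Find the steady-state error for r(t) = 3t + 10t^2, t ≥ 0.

The denominator has no term below 224s^2 — 2 poles at s=0, type 2. Taking each input component in turn:
  • 3t: tracked with zero error.
  • 10t^2: e_ss = 20/K_a with K_a=25/14 → 11.2.
Total e_ss = 11.2.

11.2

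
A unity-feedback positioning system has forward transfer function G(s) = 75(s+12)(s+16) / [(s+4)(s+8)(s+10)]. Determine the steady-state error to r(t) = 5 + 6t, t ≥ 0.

G(s) has no factors of s in the denominator, so the system is type 0. Taking each input component in turn:
  • 5: e_ss = 5/(1+K_p) with K_p=45 → 5/46.
  • 6t: a type-0 system cannot track it, e_ss → ∞.
The unbounded component dominates.

infinity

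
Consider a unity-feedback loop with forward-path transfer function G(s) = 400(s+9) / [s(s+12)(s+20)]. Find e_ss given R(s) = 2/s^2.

G(s) has one factor of s in the denominator, so the system is type 1.
K_v = lim_{s→0} s·G(s) = 400·9 / (12·20) = 15.
e_ss = 2/K_v = 2/15.

2/15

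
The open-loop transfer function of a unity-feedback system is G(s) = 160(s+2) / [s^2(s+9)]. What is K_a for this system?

The open loop has two poles at the origin → type 2 system.
K_a = lim_{s→0} s^2·G(s) = 160·2 / (9) = 320/9.

320/9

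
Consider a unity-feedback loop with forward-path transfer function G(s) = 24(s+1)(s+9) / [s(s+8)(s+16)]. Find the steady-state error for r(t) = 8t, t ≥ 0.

128/27

One free integrator in G(s): this is a type 1 system.
K_v = lim_{s→0} s·G(s) = 24·1·9 / (8·16) = 1.6875.
e_ss = 8/K_v = 8/1.6875 = 128/27.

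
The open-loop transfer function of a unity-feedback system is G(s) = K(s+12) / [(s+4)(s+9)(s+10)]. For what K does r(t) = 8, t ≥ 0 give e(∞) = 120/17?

G(s) has no factors of s in the denominator, so the system is type 0.
K_p = lim_{s→0} G(s) = K·12 / (4·9·10) = (1/30)·K.
e_ss = 8/(1 + K_p) = 120/17 ⇒ 1 + (1/30)·K = 17/15 ⇒ K = 4.

4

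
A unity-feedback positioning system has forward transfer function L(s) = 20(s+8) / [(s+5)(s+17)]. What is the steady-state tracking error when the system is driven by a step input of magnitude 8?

136/49

No free integrators in L(s): this is a type 0 system.
K_p = lim_{s→0} L(s) = 20·8 / (5·17) = 32/17.
e_ss = 8/(1 + K_p) = 8/(49/17) = 136/49.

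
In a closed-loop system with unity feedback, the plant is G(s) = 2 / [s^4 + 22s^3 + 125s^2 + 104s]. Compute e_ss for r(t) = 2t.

104

Factoring s from the denominator leaves a polynomial with constant term 104, so the system is type 1.
K_v = lim_{s→0} s·G(s) = 2 / 104 = 1/52.
e_ss = 2/K_v = 2/(1/52) = 104.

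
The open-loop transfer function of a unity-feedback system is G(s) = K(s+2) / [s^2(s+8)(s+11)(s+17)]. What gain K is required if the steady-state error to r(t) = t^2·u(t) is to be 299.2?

G(s) has two factors of s in the denominator, so the system is type 2.
K_a = lim_{s→0} s^2·G(s) = K·2 / (8·11·17) = (1/748)·K.
e_ss = 2/K_a = 299.2 ⇒ K_a = 5/748 ⇒ K = (5/748)/(1/748) = 5.

5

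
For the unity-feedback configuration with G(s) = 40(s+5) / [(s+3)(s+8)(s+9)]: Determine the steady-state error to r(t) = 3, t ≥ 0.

G(s) has no factors of s in the denominator, so the system is type 0.
K_p = lim_{s→0} G(s) = 40·5 / (3·8·9) = 25/27.
e_ss = 3/(1 + K_p) = 3/(52/27) = 81/52.

81/52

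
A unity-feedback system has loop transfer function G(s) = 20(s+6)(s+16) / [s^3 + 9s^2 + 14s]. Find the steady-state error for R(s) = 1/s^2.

Factoring s from the denominator leaves a polynomial with constant term 14, so the system is type 1.
K_v = lim_{s→0} s·G(s) = 20·6·16 / 14 = 960/7.
e_ss = 1/K_v = 1/(960/7) = 7/960.

7/960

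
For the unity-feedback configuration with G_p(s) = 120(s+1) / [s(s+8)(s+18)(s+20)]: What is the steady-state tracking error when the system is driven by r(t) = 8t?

G_p(s) has one factor of s in the denominator, so the system is type 1.
K_v = lim_{s→0} s·G_p(s) = 120·1 / (8·18·20) = 1/24.
e_ss = 8/K_v = 8/(1/24) = 192.

192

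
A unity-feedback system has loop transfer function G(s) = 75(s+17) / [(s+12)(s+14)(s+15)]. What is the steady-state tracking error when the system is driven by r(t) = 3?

G(s) has no factors of s in the denominator, so the system is type 0.
K_p = lim_{s→0} G(s) = 75·17 / (12·14·15) = 85/168.
e_ss = 3/(1 + K_p) = 3/(253/168) = 504/253.

504/253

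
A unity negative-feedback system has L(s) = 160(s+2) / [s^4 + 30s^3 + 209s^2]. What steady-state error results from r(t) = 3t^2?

627/160

Factoring s^2 from the denominator leaves a polynomial with constant term 209, so the system is type 2.
K_a = lim_{s→0} s^2·L(s) = 160·2 / 209 = 320/209.
r(t) = 3t^2 gives R(s) = 6/s^3.
e_ss = 6/K_a = 6/(320/209) = 627/160.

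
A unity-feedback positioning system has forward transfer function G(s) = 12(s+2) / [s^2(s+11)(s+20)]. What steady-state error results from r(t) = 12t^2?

220

Two free integrators in G(s): this is a type 2 system.
K_a = lim_{s→0} s^2·G(s) = 12·2 / (11·20) = 6/55.
r(t) = 12t^2 gives R(s) = 24/s^3.
e_ss = 24/K_a = 24/(6/55) = 220.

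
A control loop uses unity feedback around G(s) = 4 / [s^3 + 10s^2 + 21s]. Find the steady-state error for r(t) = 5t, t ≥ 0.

The denominator has no term below 21s — 1 pole at s=0, type 1.
K_v = lim_{s→0} s·G(s) = 4 / 21 = 4/21.
e_ss = 5/K_v = 5/(4/21) = 26.25.

26.25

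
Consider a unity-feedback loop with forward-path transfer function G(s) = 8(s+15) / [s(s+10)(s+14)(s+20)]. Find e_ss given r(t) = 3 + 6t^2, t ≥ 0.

The open loop has one pole at the origin → type 1 system. By superposition:
  • 3: tracked with zero error.
  • 6t^2: a type-1 system cannot track it, e_ss → ∞.
The unbounded component dominates.

infinity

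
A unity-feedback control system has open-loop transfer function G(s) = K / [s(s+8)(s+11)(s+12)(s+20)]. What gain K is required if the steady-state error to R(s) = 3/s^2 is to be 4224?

G(s) has one factor of s in the denominator, so the system is type 1.
K_v = lim_{s→0} s·G(s) = K / (8·11·12·20) = (1/21120)·K.
e_ss = 3/K_v = 4224 ⇒ K_v = 1/1408 ⇒ K = (1/1408)/(1/21120) = 15.

15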